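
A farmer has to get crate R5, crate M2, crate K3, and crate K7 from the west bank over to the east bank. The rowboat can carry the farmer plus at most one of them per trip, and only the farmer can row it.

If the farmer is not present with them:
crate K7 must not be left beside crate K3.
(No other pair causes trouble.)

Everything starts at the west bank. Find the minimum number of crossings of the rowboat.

Counting alone: the farmer can take at most 1 across per trip to the east bank, so moving all 4 needs at least 4 loaded trips out, with a return between consecutive ones — at least 7 crossings.
The plan below uses exactly 7 crossings, so it is optimal:
1. Farmer goes to the east bank with crate K3.
2. Farmer goes back to the west bank alone.
3. Farmer goes to the east bank with crate R5.
4. Farmer goes back to the west bank alone.
5. Farmer goes to the east bank with crate M2.
6. Farmer goes back to the west bank alone.
7. Farmer goes to the east bank with crate K7.

7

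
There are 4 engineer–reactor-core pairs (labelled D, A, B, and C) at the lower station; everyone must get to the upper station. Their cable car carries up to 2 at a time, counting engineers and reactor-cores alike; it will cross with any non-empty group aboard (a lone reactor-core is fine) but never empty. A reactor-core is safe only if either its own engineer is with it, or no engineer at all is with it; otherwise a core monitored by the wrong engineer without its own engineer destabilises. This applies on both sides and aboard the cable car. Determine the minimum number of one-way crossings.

Following every safe sequence of crossings from the start, the most of the 8 that can be at the upper station as the cable car arrives there on crossings 1, 3, 5 is 2, 3, 4 respectively; the best ever achieved is 4 of 8.
From crossing 7 on, no configuration arises that was not already reachable earlier: only 44 distinct safe configurations (who is on which side, and where the cable car is) can ever be reached, none of them has everyone across, and every continuation just revisits them. So no valid plan exists.

impossible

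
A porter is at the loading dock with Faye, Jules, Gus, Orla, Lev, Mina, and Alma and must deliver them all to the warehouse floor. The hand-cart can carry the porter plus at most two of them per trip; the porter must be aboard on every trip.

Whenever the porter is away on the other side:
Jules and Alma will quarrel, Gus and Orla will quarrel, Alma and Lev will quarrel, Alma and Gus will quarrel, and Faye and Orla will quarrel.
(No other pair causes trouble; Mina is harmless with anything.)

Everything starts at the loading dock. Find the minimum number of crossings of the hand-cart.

Counting alone: the porter can take at most 2 across per trip to the warehouse floor, so moving all 7 needs at least 4 loaded trips out, with a return between consecutive ones — at least 7 crossings.
The safety rule pushes this higher. Following every safe sequence of crossings, the most of the 7 that can be at the warehouse floor as the hand-cart arrives there on crossing 7 is 6 — never all 7.
So no plan with fewer than 9 crossings exists, and this one achieves 9:
1. Porter goes to the warehouse floor with Alma and Orla.
2. Porter goes back to the loading dock alone.
3. Porter goes to the warehouse floor with Faye.
4. Porter goes back to the loading dock with Orla.
5. Porter goes to the warehouse floor with Gus and Jules.
6. Porter goes back to the loading dock with Alma.
7. Porter goes to the warehouse floor with Lev and Mina.
8. Porter goes back to the loading dock alone.
9. Porter goes to the warehouse floor with Alma and Orla.

9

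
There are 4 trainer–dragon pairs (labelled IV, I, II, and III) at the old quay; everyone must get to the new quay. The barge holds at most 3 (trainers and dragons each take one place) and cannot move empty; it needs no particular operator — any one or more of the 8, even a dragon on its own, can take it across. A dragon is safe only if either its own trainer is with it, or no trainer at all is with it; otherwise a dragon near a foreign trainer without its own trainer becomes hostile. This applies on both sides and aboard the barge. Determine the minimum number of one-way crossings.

9

Counting alone: each trip to the new quay takes at most 3 across and each return brings at least 1 back, so after t trips out (and t−1 returns) at most 3t − (t−1) of the 8 are across; that first reaches 8 at t = 4, so at least 7 crossings are needed.
The safety rule pushes this higher. Following every safe sequence of crossings, the most of the 8 that can be at the new quay as the barge arrives there on crossing 7 is 7 — never all 8.
So no plan with fewer than 9 crossings exists, and this one achieves 9:
1. dragon IV and trainer IV cross → the new quay.
2. trainer IV crosses ← the old quay.
3. dragon I, trainer I, and trainer IV cross → the new quay.
4. dragon IV and trainer IV cross ← the old quay.
5. trainer II, trainer III, and trainer IV cross → the new quay.
6. dragon I crosses ← the old quay.
7. dragon I and dragon IV cross → the new quay.
8. dragon IV crosses ← the old quay.
9. dragon II, dragon III, and dragon IV cross → the new quay.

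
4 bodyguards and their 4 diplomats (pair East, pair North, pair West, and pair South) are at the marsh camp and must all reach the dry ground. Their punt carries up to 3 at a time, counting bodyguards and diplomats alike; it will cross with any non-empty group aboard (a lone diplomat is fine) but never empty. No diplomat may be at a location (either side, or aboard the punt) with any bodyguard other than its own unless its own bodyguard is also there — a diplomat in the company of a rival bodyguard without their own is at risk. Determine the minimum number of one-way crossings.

Counting alone: each trip to the dry ground takes at most 3 across and each return brings at least 1 back, so after t trips out (and t−1 returns) at most 3t − (t−1) of the 8 are across; that first reaches 8 at t = 4, so at least 7 crossings are needed.
The safety rule pushes this higher. Following every safe sequence of crossings, the most of the 8 that can be at the dry ground as the punt arrives there on crossing 7 is 7 — never all 8.
So no plan with fewer than 9 crossings exists, and this one achieves 9:
1. bodyguard East and diplomat East cross → the dry ground.
2. bodyguard East crosses ← the marsh camp.
3. bodyguard East, bodyguard North, and diplomat North cross → the dry ground.
4. bodyguard East and diplomat East cross ← the marsh camp.
5. bodyguard East, bodyguard South, and bodyguard West cross → the dry ground.
6. diplomat North crosses ← the marsh camp.
7. diplomat East and diplomat North cross → the dry ground.
8. diplomat East crosses ← the marsh camp.
9. diplomat East, diplomat South, and diplomat West cross → the dry ground.

9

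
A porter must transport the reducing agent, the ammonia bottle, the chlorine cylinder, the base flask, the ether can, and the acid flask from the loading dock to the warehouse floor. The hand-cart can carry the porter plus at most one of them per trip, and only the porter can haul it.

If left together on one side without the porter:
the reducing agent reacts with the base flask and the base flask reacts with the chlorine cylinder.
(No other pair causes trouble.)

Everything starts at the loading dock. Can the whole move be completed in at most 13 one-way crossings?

Yes — this plan uses 13 crossings (≤ 13):
1. Porter goes to the warehouse floor with the base flask.
2. Porter goes back to the loading dock alone.
3. Porter goes to the warehouse floor with the reducing agent.
4. Porter goes back to the loading dock with the base flask.
5. Porter goes to the warehouse floor with the chlorine cylinder.
6. Porter goes back to the loading dock alone.
7. Porter goes to the warehouse floor with the ammonia bottle.
8. Porter goes back to the loading dock alone.
9. Porter goes to the warehouse floor with the ether can.
10. Porter goes back to the loading dock alone.
11. Porter goes to the warehouse floor with the acid flask.
12. Porter goes back to the loading dock alone.
13. Porter goes to the warehouse floor with the base flask.

Yes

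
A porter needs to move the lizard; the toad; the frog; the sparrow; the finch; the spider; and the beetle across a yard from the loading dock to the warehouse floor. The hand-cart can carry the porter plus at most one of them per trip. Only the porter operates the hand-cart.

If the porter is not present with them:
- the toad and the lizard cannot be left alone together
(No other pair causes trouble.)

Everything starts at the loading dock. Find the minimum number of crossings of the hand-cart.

Counting alone: the porter can take at most 1 across per trip to the warehouse floor, so moving all 7 needs at least 7 loaded trips out, with a return between consecutive ones — at least 13 crossings.
The plan below uses exactly 13 crossings, so it is optimal:
1. Porter goes to the warehouse floor with the lizard.
2. Porter goes back to the loading dock alone.
3. Porter goes to the warehouse floor with the frog.
4. Porter goes back to the loading dock alone.
5. Porter goes to the warehouse floor with the sparrow.
6. Porter goes back to the loading dock alone.
7. Porter goes to the warehouse floor with the finch.
8. Porter goes back to the loading dock alone.
9. Porter goes to the warehouse floor with the spider.
10. Porter goes back to the loading dock alone.
11. Porter goes to the warehouse floor with the beetle.
12. Porter goes back to the loading dock alone.
13. Porter goes to the warehouse floor with the toad.

13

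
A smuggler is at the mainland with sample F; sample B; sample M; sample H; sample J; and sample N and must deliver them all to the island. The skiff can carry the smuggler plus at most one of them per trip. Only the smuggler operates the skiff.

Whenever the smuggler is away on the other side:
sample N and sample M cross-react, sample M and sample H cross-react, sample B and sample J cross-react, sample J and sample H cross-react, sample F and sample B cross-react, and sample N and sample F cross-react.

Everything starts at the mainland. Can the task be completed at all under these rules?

Whatever the first load, the items left behind include a forbidden pair without the smuggler. No opening move is safe, so no plan exists.

No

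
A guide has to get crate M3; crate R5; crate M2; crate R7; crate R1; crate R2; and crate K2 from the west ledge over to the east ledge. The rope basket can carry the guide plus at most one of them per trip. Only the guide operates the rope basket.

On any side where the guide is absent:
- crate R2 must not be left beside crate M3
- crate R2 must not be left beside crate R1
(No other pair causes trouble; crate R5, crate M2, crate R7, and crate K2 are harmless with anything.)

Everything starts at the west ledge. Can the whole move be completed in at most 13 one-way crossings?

Counting alone: the guide can take at most 1 across per trip to the east ledge, so moving all 7 needs at least 7 loaded trips out, with a return between consecutive ones — at least 13 crossings.
The safety rule pushes this higher. Following every safe sequence of crossings, the most of the 7 that can be at the east ledge as the rope basket arrives there on crossing 13 is 6 — never all 7.
So the move cannot be finished within 13 crossings. (The shortest complete plan takes 15:)
1. Guide goes to the east ledge with crate R2.  [the west ledge: crate K2, crate M2, crate M3, crate R1, crate R5, crate R7 | the east ledge: crate R2]
2. Guide goes back to the west ledge alone.  [the west ledge: crate K2, crate M2, crate M3, crate R1, crate R5, crate R7 | the east ledge: crate R2]
3. Guide goes to the east ledge with crate M3.  [the west ledge: crate K2, crate M2, crate R1, crate R5, crate R7 | the east ledge: crate M3, crate R2]
4. Guide goes back to the west ledge with crate R2.  [the west ledge: crate K2, crate M2, crate R1, crate R2, crate R5, crate R7 | the east ledge: crate M3]
5. Guide goes to the east ledge with crate R1.  [the west ledge: crate K2, crate M2, crate R2, crate R5, crate R7 | the east ledge: crate M3, crate R1]
6. Guide goes back to the west ledge alone.  [the west ledge: crate K2, crate M2, crate R2, crate R5, crate R7 | the east ledge: crate M3, crate R1]
7. Guide goes to the east ledge with crate R5.  [the west ledge: crate K2, crate M2, crate R2, crate R7 | the east ledge: crate M3, crate R1, crate R5]
8. Guide goes back to the west ledge alone.  [the west ledge: crate K2, crate M2, crate R2, crate R7 | the east ledge: crate M3, crate R1, crate R5]
9. Guide goes to the east ledge with crate M2.  [the west ledge: crate K2, crate R2, crate R7 | the east ledge: crate M2, crate M3, crate R1, crate R5]
10. Guide goes back to the west ledge alone.  [the west ledge: crate K2, crate R2, crate R7 | the east ledge: crate M2, crate M3, crate R1, crate R5]
11. Guide goes to the east ledge with crate R7.  [the west ledge: crate K2, crate R2 | the east ledge: crate M2, crate M3, crate R1, crate R5, crate R7]
12. Guide goes back to the west ledge alone.  [the west ledge: crate K2, crate R2 | the east ledge: crate M2, crate M3, crate R1, crate R5, crate R7]
13. Guide goes to the east ledge with crate K2.  [the west ledge: crate R2 | the east ledge: crate K2, crate M2, crate M3, crate R1, crate R5, crate R7]
14. Guide goes back to the west ledge alone.  [the west ledge: crate R2 | the east ledge: crate K2, crate M2, crate M3, crate R1, crate R5, crate R7]
15. Guide goes to the east ledge with crate R2.  [the west ledge: — | the east ledge: crate K2, crate M2, crate M3, crate R1, crate R2, crate R5, crate R7]

No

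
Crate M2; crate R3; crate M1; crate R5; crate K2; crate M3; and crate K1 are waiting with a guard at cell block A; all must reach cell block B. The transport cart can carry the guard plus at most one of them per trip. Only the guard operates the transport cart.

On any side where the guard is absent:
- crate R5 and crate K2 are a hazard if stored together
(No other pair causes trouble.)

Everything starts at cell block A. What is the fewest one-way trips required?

Counting alone: the guard can take at most 1 across per trip to cell block B, so moving all 7 needs at least 7 loaded trips out, with a return between consecutive ones — at least 13 crossings.
The plan below uses exactly 13 crossings, so it is optimal:
1. Guard goes to cell block B with crate R5.
2. Guard goes back to cell block A alone.
3. Guard goes to cell block B with crate M2.
4. Guard goes back to cell block A alone.
5. Guard goes to cell block B with crate R3.
6. Guard goes back to cell block A alone.
7. Guard goes to cell block B with crate M1.
8. Guard goes back to cell block A alone.
9. Guard goes to cell block B with crate M3.
10. Guard goes back to cell block A alone.
11. Guard goes to cell block B with crate K1.
12. Guard goes back to cell block A alone.
13. Guard goes to cell block B with crate K2.

13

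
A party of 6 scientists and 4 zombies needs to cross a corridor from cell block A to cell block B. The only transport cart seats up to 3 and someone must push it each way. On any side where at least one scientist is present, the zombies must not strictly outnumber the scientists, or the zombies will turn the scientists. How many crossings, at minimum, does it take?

9

Counting alone: each trip to cell block B takes at most 3 across and each return brings at least 1 back, so after t trips out (and t−1 returns) at most 3t − (t−1) of the 10 are across; that first reaches 10 at t = 5, so at least 9 crossings are needed.
The plan below uses exactly 9 crossings, so it is optimal:
1. 2 zombies → cell block B.  (cell block A: 6S 2Z; cell block B: 0S 2Z)
2. 1 zombie ← cell block A.  (cell block A: 6S 3Z; cell block B: 0S 1Z)
3. 3 zombies → cell block B.  (cell block A: 6S 0Z; cell block B: 0S 4Z)
4. 1 zombie ← cell block A.  (cell block A: 6S 1Z; cell block B: 0S 3Z)
5. 3 scientists → cell block B.  (cell block A: 3S 1Z; cell block B: 3S 3Z)
6. 1 zombie ← cell block A.  (cell block A: 3S 2Z; cell block B: 3S 2Z)
7. 1 scientist and 2 zombies → cell block B.  (cell block A: 2S 0Z; cell block B: 4S 4Z)
8. 1 zombie ← cell block A.  (cell block A: 2S 1Z; cell block B: 4S 3Z)
9. 2 scientists and 1 zombie → cell block B.  (cell block A: 0S 0Z; cell block B: 6S 4Z)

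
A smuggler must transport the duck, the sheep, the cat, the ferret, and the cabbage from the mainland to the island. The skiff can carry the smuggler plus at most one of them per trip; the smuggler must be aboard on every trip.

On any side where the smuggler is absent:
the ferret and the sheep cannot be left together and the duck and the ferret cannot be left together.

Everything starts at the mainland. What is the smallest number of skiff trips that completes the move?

Counting alone: the smuggler can take at most 1 across per trip to the island, so moving all 5 needs at least 5 loaded trips out, with a return between consecutive ones — at least 9 crossings.
The safety rule pushes this higher. Following every safe sequence of crossings, the most of the 5 that can be at the island as the skiff arrives there on crossing 9 is 4 — never all 5.
So no plan with fewer than 11 crossings exists, and this one achieves 11:
1. Smuggler goes to the island with the ferret.
2. Smuggler goes back to the mainland alone.
3. Smuggler goes to the island with the duck.
4. Smuggler goes back to the mainland with the ferret.
5. Smuggler goes to the island with the sheep.
6. Smuggler goes back to the mainland alone.
7. Smuggler goes to the island with the cat.
8. Smuggler goes back to the mainland alone.
9. Smuggler goes to the island with the cabbage.
10. Smuggler goes back to the mainland alone.
11. Smuggler goes to the island with the ferret.

11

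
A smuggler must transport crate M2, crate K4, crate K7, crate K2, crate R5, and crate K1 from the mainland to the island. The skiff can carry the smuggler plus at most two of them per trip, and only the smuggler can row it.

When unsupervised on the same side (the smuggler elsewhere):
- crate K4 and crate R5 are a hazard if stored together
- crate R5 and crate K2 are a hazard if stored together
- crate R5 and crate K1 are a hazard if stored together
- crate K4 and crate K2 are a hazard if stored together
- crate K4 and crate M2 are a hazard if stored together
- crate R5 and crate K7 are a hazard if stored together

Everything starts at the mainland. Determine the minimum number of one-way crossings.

9

Counting alone: the smuggler can take at most 2 across per trip to the island, so moving all 6 needs at least 3 loaded trips out, with a return between consecutive ones — at least 5 crossings.
The safety rule pushes this higher. Following every safe sequence of crossings, the most of the 6 that can be at the island as the skiff arrives there on crossings 5, 7 is 4, 5 respectively — never all 6.
So no plan with fewer than 9 crossings exists, and this one achieves 9:
1. Smuggler goes to the island with crate K4 and crate R5.  [the mainland: crate K1, crate K2, crate K7, crate M2 | the island: crate K4, crate R5]
2. Smuggler goes back to the mainland with crate K4.  [the mainland: crate K1, crate K2, crate K4, crate K7, crate M2 | the island: crate R5]
3. Smuggler goes to the island with crate K4 and crate M2.  [the mainland: crate K1, crate K2, crate K7 | the island: crate K4, crate M2, crate R5]
4. Smuggler goes back to the mainland with crate K4.  [the mainland: crate K1, crate K2, crate K4, crate K7 | the island: crate M2, crate R5]
5. Smuggler goes to the island with crate K2 and crate K7.  [the mainland: crate K1, crate K4 | the island: crate K2, crate K7, crate M2, crate R5]
6. Smuggler goes back to the mainland with crate R5.  [the mainland: crate K1, crate K4, crate R5 | the island: crate K2, crate K7, crate M2]
7. Smuggler goes to the island with crate K1 and crate K4.  [the mainland: crate R5 | the island: crate K1, crate K2, crate K4, crate K7, crate M2]
8. Smuggler goes back to the mainland with crate K4.  [the mainland: crate K4, crate R5 | the island: crate K1, crate K2, crate K7, crate M2]
9. Smuggler goes to the island with crate K4 and crate R5.  [the mainland: — | the island: crate K1, crate K2, crate K4, crate K7, crate M2, crate R5]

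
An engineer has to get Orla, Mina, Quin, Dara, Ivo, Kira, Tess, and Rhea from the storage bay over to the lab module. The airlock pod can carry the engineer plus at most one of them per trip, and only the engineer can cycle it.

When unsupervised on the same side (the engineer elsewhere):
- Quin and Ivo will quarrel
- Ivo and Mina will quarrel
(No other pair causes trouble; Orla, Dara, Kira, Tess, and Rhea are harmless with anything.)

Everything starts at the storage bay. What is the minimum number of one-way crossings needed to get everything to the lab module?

17

Counting alone: the engineer can take at most 1 across per trip to the lab module, so moving all 8 needs at least 8 loaded trips out, with a return between consecutive ones — at least 15 crossings.
The safety rule pushes this higher. Following every safe sequence of crossings, the most of the 8 that can be at the lab module as the airlock pod arrives there on crossing 15 is 7 — never all 8.
So no plan with fewer than 17 crossings exists, and this one achieves 17:
1. Engineer goes to the lab module with Ivo.
2. Engineer goes back to the storage bay alone.
3. Engineer goes to the lab module with Orla.
4. Engineer goes back to the storage bay alone.
5. Engineer goes to the lab module with Mina.
6. Engineer goes back to the storage bay with Ivo.
7. Engineer goes to the lab module with Quin.
8. Engineer goes back to the storage bay alone.
9. Engineer goes to the lab module with Dara.
10. Engineer goes back to the storage bay alone.
11. Engineer goes to the lab module with Kira.
12. Engineer goes back to the storage bay alone.
13. Engineer goes to the lab module with Tess.
14. Engineer goes back to the storage bay alone.
15. Engineer goes to the lab module with Rhea.
16. Engineer goes back to the storage bay alone.
17. Engineer goes to the lab module with Ivo.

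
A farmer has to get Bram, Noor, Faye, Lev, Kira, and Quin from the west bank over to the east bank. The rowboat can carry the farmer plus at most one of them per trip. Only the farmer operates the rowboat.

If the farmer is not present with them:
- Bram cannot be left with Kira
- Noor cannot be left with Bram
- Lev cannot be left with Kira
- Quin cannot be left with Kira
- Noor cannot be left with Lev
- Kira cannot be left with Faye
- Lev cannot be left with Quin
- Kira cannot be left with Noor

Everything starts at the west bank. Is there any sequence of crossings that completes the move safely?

No

Whatever the first load, the items left behind include a forbidden pair without the farmer. No opening move is safe, so no plan exists.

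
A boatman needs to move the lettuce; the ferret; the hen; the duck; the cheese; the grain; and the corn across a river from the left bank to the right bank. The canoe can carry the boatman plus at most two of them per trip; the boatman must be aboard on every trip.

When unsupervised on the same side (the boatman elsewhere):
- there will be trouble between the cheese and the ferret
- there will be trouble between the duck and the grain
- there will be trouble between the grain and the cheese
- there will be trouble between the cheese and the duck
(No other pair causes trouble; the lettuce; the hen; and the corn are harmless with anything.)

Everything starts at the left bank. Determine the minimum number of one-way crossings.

11

Counting alone: the boatman can take at most 2 across per trip to the right bank, so moving all 7 needs at least 4 loaded trips out, with a return between consecutive ones — at least 7 crossings.
The safety rule pushes this higher. Following every safe sequence of crossings, the most of the 7 that can be at the right bank as the canoe arrives there on crossings 7, 9 is 5, 6 respectively — never all 7.
So no plan with fewer than 11 crossings exists, and this one achieves 11:
1. Boatman goes to the right bank with the cheese and the duck.  [the left bank: the corn, the ferret, the grain, the hen, the lettuce | the right bank: the cheese, the duck]
2. Boatman goes back to the left bank with the duck.  [the left bank: the corn, the duck, the ferret, the grain, the hen, the lettuce | the right bank: the cheese]
3. Boatman goes to the right bank with the duck and the lettuce.  [the left bank: the corn, the ferret, the grain, the hen | the right bank: the cheese, the duck, the lettuce]
4. Boatman goes back to the left bank with the duck.  [the left bank: the corn, the duck, the ferret, the grain, the hen | the right bank: the cheese, the lettuce]
5. Boatman goes to the right bank with the duck and the ferret.  [the left bank: the corn, the grain, the hen | the right bank: the cheese, the duck, the ferret, the lettuce]
6. Boatman goes back to the left bank with the cheese.  [the left bank: the cheese, the corn, the grain, the hen | the right bank: the duck, the ferret, the lettuce]
7. Boatman goes to the right bank with the cheese and the hen.  [the left bank: the corn, the grain | the right bank: the cheese, the duck, the ferret, the hen, the lettuce]
8. Boatman goes back to the left bank with the cheese.  [the left bank: the cheese, the corn, the grain | the right bank: the duck, the ferret, the hen, the lettuce]
9. Boatman goes to the right bank with the cheese and the corn.  [the left bank: the grain | the right bank: the cheese, the corn, the duck, the ferret, the hen, the lettuce]
10. Boatman goes back to the left bank with the cheese.  [the left bank: the cheese, the grain | the right bank: the corn, the duck, the ferret, the hen, the lettuce]
11. Boatman goes to the right bank with the cheese and the grain.  [the left bank: — | the right bank: the cheese, the corn, the duck, the ferret, the grain, the hen, the lettuce]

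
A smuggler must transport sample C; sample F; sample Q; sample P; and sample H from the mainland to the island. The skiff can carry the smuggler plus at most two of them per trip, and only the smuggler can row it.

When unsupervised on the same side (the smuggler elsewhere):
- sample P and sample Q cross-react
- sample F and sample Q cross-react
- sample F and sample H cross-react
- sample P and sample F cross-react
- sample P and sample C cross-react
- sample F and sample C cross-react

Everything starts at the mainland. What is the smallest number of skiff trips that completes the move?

Counting alone: the smuggler can take at most 2 across per trip to the island, so moving all 5 needs at least 3 loaded trips out, with a return between consecutive ones — at least 5 crossings.
The safety rule pushes this higher. Following every safe sequence of crossings, the most of the 5 that can be at the island as the skiff arrives there on crossing 5 is 4 — never all 5.
So no plan with fewer than 7 crossings exists, and this one achieves 7:
1. Smuggler goes to the island with sample F and sample P.
2. Smuggler goes back to the mainland with sample F.
3. Smuggler goes to the island with sample F and sample H.
4. Smuggler goes back to the mainland with sample F.
5. Smuggler goes to the island with sample C and sample Q.
6. Smuggler goes back to the mainland with sample P.
7. Smuggler goes to the island with sample F and sample P.

7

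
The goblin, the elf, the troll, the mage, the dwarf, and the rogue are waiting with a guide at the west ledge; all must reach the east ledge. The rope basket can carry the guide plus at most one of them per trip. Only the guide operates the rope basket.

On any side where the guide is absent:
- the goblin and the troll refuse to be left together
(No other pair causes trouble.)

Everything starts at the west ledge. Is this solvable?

Yes

1. Guide goes to the east ledge with the goblin.  [the west ledge: the dwarf, the elf, the mage, the rogue, the troll | the east ledge: the goblin]
2. Guide goes back to the west ledge alone.  [the west ledge: the dwarf, the elf, the mage, the rogue, the troll | the east ledge: the goblin]
3. Guide goes to the east ledge with the elf.  [the west ledge: the dwarf, the mage, the rogue, the troll | the east ledge: the elf, the goblin]
4. Guide goes back to the west ledge alone.  [the west ledge: the dwarf, the mage, the rogue, the troll | the east ledge: the elf, the goblin]
5. Guide goes to the east ledge with the mage.  [the west ledge: the dwarf, the rogue, the troll | the east ledge: the elf, the goblin, the mage]
6. Guide goes back to the west ledge alone.  [the west ledge: the dwarf, the rogue, the troll | the east ledge: the elf, the goblin, the mage]
7. Guide goes to the east ledge with the dwarf.  [the west ledge: the rogue, the troll | the east ledge: the dwarf, the elf, the goblin, the mage]
8. Guide goes back to the west ledge alone.  [the west ledge: the rogue, the troll | the east ledge: the dwarf, the elf, the goblin, the mage]
9. Guide goes to the east ledge with the rogue.  [the west ledge: the troll | the east ledge: the dwarf, the elf, the goblin, the mage, the rogue]
10. Guide goes back to the west ledge alone.  [the west ledge: the troll | the east ledge: the dwarf, the elf, the goblin, the mage, the rogue]
11. Guide goes to the east ledge with the troll.  [the west ledge: — | the east ledge: the dwarf, the elf, the goblin, the mage, the rogue, the troll]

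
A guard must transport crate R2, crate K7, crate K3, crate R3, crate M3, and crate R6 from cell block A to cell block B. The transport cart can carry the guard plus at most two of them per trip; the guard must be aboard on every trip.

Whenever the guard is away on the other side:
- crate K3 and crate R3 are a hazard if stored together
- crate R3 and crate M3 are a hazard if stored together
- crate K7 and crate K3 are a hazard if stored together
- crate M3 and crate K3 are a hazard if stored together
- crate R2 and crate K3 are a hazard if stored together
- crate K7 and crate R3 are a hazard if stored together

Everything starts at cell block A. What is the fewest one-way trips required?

Counting alone: the guard can take at most 2 across per trip to cell block B, so moving all 6 needs at least 3 loaded trips out, with a return between consecutive ones — at least 5 crossings.
The safety rule pushes this higher. Following every safe sequence of crossings, the most of the 6 that can be at cell block B as the transport cart arrives there on crossings 5, 7 is 4, 5 respectively — never all 6.
So no plan with fewer than 9 crossings exists, and this one achieves 9:
1. Guard goes to cell block B with crate K3 and crate R3.  [cell block A: crate K7, crate M3, crate R2, crate R6 | cell block B: crate K3, crate R3]
2. Guard goes back to cell block A with crate K3.  [cell block A: crate K3, crate K7, crate M3, crate R2, crate R6 | cell block B: crate R3]
3. Guard goes to cell block B with crate K3 and crate R2.  [cell block A: crate K7, crate M3, crate R6 | cell block B: crate K3, crate R2, crate R3]
4. Guard goes back to cell block A with crate K3.  [cell block A: crate K3, crate K7, crate M3, crate R6 | cell block B: crate R2, crate R3]
5. Guard goes to cell block B with crate K7 and crate M3.  [cell block A: crate K3, crate R6 | cell block B: crate K7, crate M3, crate R2, crate R3]
6. Guard goes back to cell block A with crate R3.  [cell block A: crate K3, crate R3, crate R6 | cell block B: crate K7, crate M3, crate R2]
7. Guard goes to cell block B with crate K3 and crate R6.  [cell block A: crate R3 | cell block B: crate K3, crate K7, crate M3, crate R2, crate R6]
8. Guard goes back to cell block A with crate K3.  [cell block A: crate K3, crate R3 | cell block B: crate K7, crate M3, crate R2, crate R6]
9. Guard goes to cell block B with crate K3 and crate R3.  [cell block A: — | cell block B: crate K3, crate K7, crate M3, crate R2, crate R3, crate R6]

9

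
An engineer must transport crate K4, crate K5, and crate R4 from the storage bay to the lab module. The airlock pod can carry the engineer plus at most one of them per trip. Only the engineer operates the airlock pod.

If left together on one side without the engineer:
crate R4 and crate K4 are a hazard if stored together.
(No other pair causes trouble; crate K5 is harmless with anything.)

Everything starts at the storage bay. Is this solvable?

Yes

1. Engineer goes to the lab module with crate K4.
2. Engineer goes back to the storage bay alone.
3. Engineer goes to the lab module with crate K5.
4. Engineer goes back to the storage bay alone.
5. Engineer goes to the lab module with crate R4.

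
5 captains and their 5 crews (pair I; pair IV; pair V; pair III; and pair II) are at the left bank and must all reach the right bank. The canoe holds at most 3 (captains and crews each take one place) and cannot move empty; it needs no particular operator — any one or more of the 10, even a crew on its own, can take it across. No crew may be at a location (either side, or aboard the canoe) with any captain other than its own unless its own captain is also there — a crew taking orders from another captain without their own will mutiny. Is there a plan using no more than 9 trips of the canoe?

Counting alone: each trip to the right bank takes at most 3 across and each return brings at least 1 back, so after t trips out (and t−1 returns) at most 3t − (t−1) of the 10 are across; that first reaches 10 at t = 5, so at least 9 crossings are needed.
The safety rule pushes this higher. Following every safe sequence of crossings, the most of the 10 that can be at the right bank as the canoe arrives there on crossing 9 is 9 — never all 10.
So the move cannot be finished within 9 crossings. (The shortest complete plan takes 11:)
1. captain I and crew I cross → the right bank.
2. captain I crosses ← the left bank.
3. crew III, crew IV, and crew V cross → the right bank.
4. crew I crosses ← the left bank.
5. captain III, captain IV, and captain V cross → the right bank.
6. captain IV and crew IV cross ← the left bank.
7. captain I, captain II, and captain IV cross → the right bank.
8. crew V crosses ← the left bank.
9. crew I and crew IV cross → the right bank.
10. crew I crosses ← the left bank.
11. crew I, crew II, and crew V cross → the right bank.

No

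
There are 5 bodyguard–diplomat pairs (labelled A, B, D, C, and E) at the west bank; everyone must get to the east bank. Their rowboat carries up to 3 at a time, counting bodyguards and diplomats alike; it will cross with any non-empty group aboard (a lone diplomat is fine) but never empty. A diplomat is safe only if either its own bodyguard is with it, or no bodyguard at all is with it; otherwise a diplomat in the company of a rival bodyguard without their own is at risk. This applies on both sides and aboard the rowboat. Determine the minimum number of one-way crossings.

11

Counting alone: each trip to the east bank takes at most 3 across and each return brings at least 1 back, so after t trips out (and t−1 returns) at most 3t − (t−1) of the 10 are across; that first reaches 10 at t = 5, so at least 9 crossings are needed.
The safety rule pushes this higher. Following every safe sequence of crossings, the most of the 10 that can be at the east bank as the rowboat arrives there on crossing 9 is 9 — never all 10.
So no plan with fewer than 11 crossings exists, and this one achieves 11:
1. bodyguard A and diplomat A cross → the east bank.
2. bodyguard A crosses ← the west bank.
3. diplomat B, diplomat C, and diplomat D cross → the east bank.
4. diplomat A crosses ← the west bank.
5. bodyguard B, bodyguard C, and bodyguard D cross → the east bank.
6. bodyguard B and diplomat B cross ← the west bank.
7. bodyguard A, bodyguard B, and bodyguard E cross → the east bank.
8. diplomat D crosses ← the west bank.
9. diplomat A and diplomat B cross → the east bank.
10. diplomat A crosses ← the west bank.
11. diplomat A, diplomat D, and diplomat E cross → the east bank.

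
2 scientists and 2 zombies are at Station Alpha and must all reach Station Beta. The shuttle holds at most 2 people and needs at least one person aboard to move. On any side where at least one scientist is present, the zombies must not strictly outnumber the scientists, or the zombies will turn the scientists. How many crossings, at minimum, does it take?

Counting alone: each trip to Station Beta takes at most 2 across and each return brings at least 1 back, so after t trips out (and t−1 returns) at most 2t − (t−1) of the 4 are across; that first reaches 4 at t = 3, so at least 5 crossings are needed.
The plan below uses exactly 5 crossings, so it is optimal:
1. 2 zombies → Station Beta.  (Station Alpha: 2S 0Z; Station Beta: 0S 2Z)
2. 1 zombie ← Station Alpha.  (Station Alpha: 2S 1Z; Station Beta: 0S 1Z)
3. 2 scientists → Station Beta.  (Station Alpha: 0S 1Z; Station Beta: 2S 1Z)
4. 1 zombie ← Station Alpha.  (Station Alpha: 0S 2Z; Station Beta: 2S 0Z)
5. 2 zombies → Station Beta.  (Station Alpha: 0S 0Z; Station Beta: 2S 2Z)

5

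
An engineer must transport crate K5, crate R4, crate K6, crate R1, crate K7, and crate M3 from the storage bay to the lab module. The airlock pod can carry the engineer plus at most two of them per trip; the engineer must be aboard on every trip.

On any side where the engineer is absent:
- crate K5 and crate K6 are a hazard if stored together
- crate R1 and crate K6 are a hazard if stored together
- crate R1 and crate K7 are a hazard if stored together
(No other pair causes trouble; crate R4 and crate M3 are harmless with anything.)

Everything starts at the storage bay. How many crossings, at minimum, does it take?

Counting alone: the engineer can take at most 2 across per trip to the lab module, so moving all 6 needs at least 3 loaded trips out, with a return between consecutive ones — at least 5 crossings.
The plan below uses exactly 5 crossings, so it is optimal:
1. Engineer goes to the lab module with crate K5 and crate R1.
2. Engineer goes back to the storage bay alone.
3. Engineer goes to the lab module with crate M3 and crate R4.
4. Engineer goes back to the storage bay alone.
5. Engineer goes to the lab module with crate K6 and crate K7.

5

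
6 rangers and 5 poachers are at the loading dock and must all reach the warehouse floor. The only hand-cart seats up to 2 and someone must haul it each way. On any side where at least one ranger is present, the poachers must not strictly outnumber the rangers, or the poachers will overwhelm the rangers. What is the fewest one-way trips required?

Counting alone: each trip to the warehouse floor takes at most 2 across and each return brings at least 1 back, so after t trips out (and t−1 returns) at most 2t − (t−1) of the 11 are across; that first reaches 11 at t = 10, so at least 19 crossings are needed.
The plan below uses exactly 19 crossings, so it is optimal:
1. 2 poachers → the warehouse floor.  (the loading dock: 6R 3P; the warehouse floor: 0R 2P)
2. 1 poacher ← the loading dock.  (the loading dock: 6R 4P; the warehouse floor: 0R 1P)
3. 2 poachers → the warehouse floor.  (the loading dock: 6R 2P; the warehouse floor: 0R 3P)
4. 1 poacher ← the loading dock.  (the loading dock: 6R 3P; the warehouse floor: 0R 2P)
5. 2 rangers → the warehouse floor.  (the loading dock: 4R 3P; the warehouse floor: 2R 2P)
6. 1 poacher ← the loading dock.  (the loading dock: 4R 4P; the warehouse floor: 2R 1P)
7. 1 ranger and 1 poacher → the warehouse floor.  (the loading dock: 3R 3P; the warehouse floor: 3R 2P)
8. 1 ranger ← the loading dock.  (the loading dock: 4R 3P; the warehouse floor: 2R 2P)
9. 1 ranger and 1 poacher → the warehouse floor.  (the loading dock: 3R 2P; the warehouse floor: 3R 3P)
10. 1 poacher ← the loading dock.  (the loading dock: 3R 3P; the warehouse floor: 3R 2P)
11. 1 ranger and 1 poacher → the warehouse floor.  (the loading dock: 2R 2P; the warehouse floor: 4R 3P)
12. 1 ranger ← the loading dock.  (the loading dock: 3R 2P; the warehouse floor: 3R 3P)
13. 1 ranger and 1 poacher → the warehouse floor.  (the loading dock: 2R 1P; the warehouse floor: 4R 4P)
14. 1 poacher ← the loading dock.  (the loading dock: 2R 2P; the warehouse floor: 4R 3P)
15. 1 ranger and 1 poacher → the warehouse floor.  (the loading dock: 1R 1P; the warehouse floor: 5R 4P)
16. 1 ranger ← the loading dock.  (the loading dock: 2R 1P; the warehouse floor: 4R 4P)
17. 1 ranger and 1 poacher → the warehouse floor.  (the loading dock: 1R 0P; the warehouse floor: 5R 5P)
18. 1 poacher ← the loading dock.  (the loading dock: 1R 1P; the warehouse floor: 5R 4P)
19. 1 ranger and 1 poacher → the warehouse floor.  (the loading dock: 0R 0P; the warehouse floor: 6R 5P)

19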